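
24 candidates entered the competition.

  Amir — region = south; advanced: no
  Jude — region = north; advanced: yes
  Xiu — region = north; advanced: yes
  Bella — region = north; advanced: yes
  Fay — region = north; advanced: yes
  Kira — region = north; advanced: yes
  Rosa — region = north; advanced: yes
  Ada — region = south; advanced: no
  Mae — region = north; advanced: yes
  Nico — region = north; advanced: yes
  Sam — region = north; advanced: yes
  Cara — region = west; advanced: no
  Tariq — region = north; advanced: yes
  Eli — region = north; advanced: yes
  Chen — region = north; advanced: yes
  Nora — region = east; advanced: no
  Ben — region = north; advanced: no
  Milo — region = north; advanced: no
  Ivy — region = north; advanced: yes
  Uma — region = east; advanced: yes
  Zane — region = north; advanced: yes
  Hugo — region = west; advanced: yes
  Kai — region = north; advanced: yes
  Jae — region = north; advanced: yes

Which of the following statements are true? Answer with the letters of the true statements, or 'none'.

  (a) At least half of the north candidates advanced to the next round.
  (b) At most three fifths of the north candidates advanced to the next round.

|A| = 18, |A ∩ B| = 16, |A ∖ B| = 2.
(a) |A ∩ B| ≥ |A ∖ B|: holds.
(b) |A ∩ B| / |A| ≤ 3/5: fails.

(a)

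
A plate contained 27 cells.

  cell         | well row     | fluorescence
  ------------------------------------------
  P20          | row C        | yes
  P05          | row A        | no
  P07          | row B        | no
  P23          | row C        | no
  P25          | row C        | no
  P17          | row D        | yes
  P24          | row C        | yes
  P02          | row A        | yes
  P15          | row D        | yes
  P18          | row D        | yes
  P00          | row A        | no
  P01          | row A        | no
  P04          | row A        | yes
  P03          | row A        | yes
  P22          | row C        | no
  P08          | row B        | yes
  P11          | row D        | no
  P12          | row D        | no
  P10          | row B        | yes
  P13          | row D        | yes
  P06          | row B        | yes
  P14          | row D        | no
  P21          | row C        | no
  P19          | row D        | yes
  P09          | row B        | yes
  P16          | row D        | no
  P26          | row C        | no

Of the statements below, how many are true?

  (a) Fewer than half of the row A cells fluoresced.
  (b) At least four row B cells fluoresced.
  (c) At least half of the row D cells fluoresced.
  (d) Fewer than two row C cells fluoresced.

2

(a) row A: |A| = 6, |A ∩ B| = 3; needs |A ∩ B| < |A ∖ B| — false.
(b) row B: |A| = 5, |A ∩ B| = 4; needs |A ∩ B| ≥ 4 — true.
(c) row D: |A| = 9, |A ∩ B| = 5; needs |A ∩ B| ≥ |A ∖ B| — true.
(d) row C: |A| = 7, |A ∩ B| = 2; needs |A ∩ B| < 2 — false.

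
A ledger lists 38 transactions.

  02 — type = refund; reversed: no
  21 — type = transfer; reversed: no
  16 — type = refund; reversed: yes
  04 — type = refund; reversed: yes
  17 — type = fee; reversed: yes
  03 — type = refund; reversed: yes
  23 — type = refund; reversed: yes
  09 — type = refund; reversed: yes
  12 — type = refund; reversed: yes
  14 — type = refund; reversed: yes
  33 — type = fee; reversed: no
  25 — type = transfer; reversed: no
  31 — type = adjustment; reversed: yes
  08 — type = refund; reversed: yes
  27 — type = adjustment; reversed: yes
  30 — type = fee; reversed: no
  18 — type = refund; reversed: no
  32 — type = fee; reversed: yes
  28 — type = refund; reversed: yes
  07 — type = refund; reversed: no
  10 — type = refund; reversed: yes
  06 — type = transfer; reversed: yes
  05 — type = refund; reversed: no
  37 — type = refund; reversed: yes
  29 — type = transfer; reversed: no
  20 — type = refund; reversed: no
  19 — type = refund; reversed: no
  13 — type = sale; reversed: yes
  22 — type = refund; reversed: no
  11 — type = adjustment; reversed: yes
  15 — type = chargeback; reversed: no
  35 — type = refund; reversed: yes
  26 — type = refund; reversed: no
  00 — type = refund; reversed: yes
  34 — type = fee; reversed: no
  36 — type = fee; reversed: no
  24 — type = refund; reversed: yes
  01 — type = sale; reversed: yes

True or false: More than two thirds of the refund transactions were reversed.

'More than two thirds of the refund transactions were reversed' holds iff |A ∩ B| / |A| > 2/3.
|A| = 22, |A ∩ B| = 14, |A ∖ B| = 8.
|A ∩ B|/|A| = 14/22, so the statement is false.

False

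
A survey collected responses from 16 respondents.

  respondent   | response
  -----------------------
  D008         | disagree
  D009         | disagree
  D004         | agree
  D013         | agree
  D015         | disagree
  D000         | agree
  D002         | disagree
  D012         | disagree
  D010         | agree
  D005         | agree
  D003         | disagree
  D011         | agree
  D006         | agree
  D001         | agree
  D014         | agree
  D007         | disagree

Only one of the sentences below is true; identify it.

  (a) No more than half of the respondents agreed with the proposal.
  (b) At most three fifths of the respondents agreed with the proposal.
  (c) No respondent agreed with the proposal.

|A| = 16, |A ∩ B| = 9, |A ∖ B| = 7.
(a) requires |A ∩ B| ≤ |A ∖ B|: false.
(b) requires |A ∩ B| / |A| ≤ 3/5: true.
(c) requires A ∩ B = ∅ (|A ∩ B| = 0): false.

(b)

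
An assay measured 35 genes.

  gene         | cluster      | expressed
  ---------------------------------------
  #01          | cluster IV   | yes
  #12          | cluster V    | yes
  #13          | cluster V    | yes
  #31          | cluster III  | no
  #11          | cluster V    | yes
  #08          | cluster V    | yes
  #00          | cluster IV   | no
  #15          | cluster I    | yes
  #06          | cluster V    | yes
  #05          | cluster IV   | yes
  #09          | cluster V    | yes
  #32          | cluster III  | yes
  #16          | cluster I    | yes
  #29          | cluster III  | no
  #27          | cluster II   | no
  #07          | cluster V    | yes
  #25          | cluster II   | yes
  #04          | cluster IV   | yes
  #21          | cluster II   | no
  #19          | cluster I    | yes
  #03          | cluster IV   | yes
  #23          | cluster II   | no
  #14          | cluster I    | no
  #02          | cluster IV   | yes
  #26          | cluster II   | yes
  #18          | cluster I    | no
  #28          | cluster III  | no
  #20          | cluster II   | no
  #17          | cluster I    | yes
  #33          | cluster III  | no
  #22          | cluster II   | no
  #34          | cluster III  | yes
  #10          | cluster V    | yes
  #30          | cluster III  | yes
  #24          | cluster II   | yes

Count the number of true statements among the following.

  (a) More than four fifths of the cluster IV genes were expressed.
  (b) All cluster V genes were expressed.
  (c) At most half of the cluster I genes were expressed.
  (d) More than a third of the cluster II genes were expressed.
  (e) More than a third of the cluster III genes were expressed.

4

(a) cluster IV: |A| = 6, |A ∩ B| = 5; needs |A ∩ B| / |A| > 4/5 — true.
(b) cluster V: |A| = 8, |A ∩ B| = 8; needs A ⊆ B, i.e. every element of A is in B (|A ∖ B| = 0) — true.
(c) cluster I: |A| = 6, |A ∩ B| = 4; needs |A ∩ B| ≤ |A ∖ B| — false.
(d) cluster II: |A| = 8, |A ∩ B| = 3; needs |A ∩ B| / |A| > 1/3 — true.
(e) cluster III: |A| = 7, |A ∩ B| = 3; needs |A ∩ B| / |A| > 1/3 — true.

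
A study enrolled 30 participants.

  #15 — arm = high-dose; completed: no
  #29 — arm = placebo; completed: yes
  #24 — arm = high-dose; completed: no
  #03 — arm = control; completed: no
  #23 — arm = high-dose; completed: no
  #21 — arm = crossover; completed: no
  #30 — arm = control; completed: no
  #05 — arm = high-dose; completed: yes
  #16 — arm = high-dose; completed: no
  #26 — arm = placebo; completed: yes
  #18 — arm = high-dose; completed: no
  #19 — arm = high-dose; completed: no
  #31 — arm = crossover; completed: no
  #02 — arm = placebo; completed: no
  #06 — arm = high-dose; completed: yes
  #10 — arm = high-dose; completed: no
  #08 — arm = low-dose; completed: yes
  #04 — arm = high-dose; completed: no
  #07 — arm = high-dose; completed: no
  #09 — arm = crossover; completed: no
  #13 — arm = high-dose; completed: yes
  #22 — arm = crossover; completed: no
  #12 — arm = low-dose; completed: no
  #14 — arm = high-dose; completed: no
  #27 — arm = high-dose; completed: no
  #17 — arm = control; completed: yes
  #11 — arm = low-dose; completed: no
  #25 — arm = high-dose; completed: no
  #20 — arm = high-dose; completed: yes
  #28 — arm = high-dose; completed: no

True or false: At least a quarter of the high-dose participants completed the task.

False

'At least a quarter of the high-dose participants completed the task' holds iff |A ∩ B| / |A| ≥ 1/4.
|A| = 17, |A ∩ B| = 4, |A ∖ B| = 13.
|A ∩ B|/|A| = 4/17, so the statement is false.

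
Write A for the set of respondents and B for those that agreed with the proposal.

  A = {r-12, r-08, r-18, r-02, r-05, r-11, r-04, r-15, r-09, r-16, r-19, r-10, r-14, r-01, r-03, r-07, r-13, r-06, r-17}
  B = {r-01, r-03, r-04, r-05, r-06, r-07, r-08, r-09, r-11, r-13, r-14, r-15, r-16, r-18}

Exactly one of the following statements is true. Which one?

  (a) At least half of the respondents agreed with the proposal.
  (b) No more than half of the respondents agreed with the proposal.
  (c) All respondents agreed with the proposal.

|A| = 19, |A ∩ B| = 14, |A ∖ B| = 5.
(a) requires |A ∩ B| ≥ |A ∖ B|: true.
(b) requires |A ∩ B| ≤ |A ∖ B|: false.
(c) requires A ⊆ B, i.e. every element of A is in B (|A ∖ B| = 0): false.

(a)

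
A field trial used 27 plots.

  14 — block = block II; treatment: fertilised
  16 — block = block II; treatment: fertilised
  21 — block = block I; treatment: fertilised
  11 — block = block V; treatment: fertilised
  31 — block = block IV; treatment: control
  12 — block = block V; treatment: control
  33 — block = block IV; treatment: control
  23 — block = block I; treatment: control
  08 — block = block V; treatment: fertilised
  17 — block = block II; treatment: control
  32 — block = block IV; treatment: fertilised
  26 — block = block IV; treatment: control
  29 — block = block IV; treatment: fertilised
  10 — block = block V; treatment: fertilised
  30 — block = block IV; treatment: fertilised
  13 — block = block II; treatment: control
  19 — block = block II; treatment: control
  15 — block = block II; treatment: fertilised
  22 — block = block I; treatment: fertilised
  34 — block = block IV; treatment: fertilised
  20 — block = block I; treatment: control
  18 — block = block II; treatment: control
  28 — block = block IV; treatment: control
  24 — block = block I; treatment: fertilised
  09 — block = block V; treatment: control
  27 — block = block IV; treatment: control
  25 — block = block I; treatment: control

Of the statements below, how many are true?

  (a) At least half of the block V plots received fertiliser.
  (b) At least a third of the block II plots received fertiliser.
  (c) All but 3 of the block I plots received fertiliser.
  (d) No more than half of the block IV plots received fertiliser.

4

(a) block V: |A| = 5, |A ∩ B| = 3; needs |A ∩ B| ≥ |A ∖ B| — true.
(b) block II: |A| = 7, |A ∩ B| = 3; needs |A ∩ B| / |A| ≥ 1/3 — true.
(c) block I: |A| = 6, |A ∩ B| = 3; needs |A ∖ B| = 3 — true.
(d) block IV: |A| = 9, |A ∩ B| = 4; needs |A ∩ B| ≤ |A ∖ B| — true.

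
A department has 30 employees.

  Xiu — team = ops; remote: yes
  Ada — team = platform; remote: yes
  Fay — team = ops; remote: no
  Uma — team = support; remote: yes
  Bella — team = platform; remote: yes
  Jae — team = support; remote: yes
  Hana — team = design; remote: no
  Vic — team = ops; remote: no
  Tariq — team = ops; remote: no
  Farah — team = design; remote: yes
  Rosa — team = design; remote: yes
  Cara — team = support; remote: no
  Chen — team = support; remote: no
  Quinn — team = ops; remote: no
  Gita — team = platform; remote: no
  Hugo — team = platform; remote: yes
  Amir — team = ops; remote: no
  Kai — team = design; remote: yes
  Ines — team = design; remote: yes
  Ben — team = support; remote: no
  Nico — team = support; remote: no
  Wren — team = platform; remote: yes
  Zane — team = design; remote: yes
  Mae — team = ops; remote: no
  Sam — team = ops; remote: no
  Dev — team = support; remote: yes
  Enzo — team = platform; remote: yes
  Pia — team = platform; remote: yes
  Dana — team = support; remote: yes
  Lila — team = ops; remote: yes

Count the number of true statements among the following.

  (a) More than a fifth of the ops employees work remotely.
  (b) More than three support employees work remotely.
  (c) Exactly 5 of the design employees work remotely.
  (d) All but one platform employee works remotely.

4

(a) ops: |A| = 9, |A ∩ B| = 2; needs |A ∩ B| / |A| > 1/5 — true.
(b) support: |A| = 8, |A ∩ B| = 4; needs |A ∩ B| > 3 — true.
(c) design: |A| = 6, |A ∩ B| = 5; needs |A ∩ B| = 5 — true.
(d) platform: |A| = 7, |A ∩ B| = 6; needs |A ∖ B| = 1 — true.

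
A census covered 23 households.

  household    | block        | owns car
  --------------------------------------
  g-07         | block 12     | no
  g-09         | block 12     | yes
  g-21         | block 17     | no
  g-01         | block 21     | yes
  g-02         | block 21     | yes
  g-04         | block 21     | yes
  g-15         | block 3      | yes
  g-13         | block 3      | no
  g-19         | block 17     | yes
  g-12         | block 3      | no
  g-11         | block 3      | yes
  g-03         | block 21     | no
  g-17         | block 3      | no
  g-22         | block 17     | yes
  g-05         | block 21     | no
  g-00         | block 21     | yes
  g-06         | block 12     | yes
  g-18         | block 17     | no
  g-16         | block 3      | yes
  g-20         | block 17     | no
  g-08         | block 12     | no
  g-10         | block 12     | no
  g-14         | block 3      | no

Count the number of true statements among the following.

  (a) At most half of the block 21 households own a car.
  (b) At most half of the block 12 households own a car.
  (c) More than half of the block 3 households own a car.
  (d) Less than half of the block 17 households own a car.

(a) block 21: |A| = 6, |A ∩ B| = 4; needs |A ∩ B| ≤ |A ∖ B| — false.
(b) block 12: |A| = 5, |A ∩ B| = 2; needs |A ∩ B| ≤ |A ∖ B| — true.
(c) block 3: |A| = 7, |A ∩ B| = 3; needs |A ∩ B| > |A ∖ B| — false.
(d) block 17: |A| = 5, |A ∩ B| = 2; needs |A ∩ B| < |A ∖ B| — true.

2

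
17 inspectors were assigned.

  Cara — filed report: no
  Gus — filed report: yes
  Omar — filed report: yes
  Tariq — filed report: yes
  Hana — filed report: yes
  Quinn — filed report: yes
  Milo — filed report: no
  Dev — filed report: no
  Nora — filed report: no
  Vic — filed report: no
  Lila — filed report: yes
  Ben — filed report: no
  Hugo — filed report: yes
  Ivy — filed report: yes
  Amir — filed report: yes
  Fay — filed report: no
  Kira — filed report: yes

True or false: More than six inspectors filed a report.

The determiner here denotes the relation: |A ∩ B| > 6.
|A| = 17, |A ∩ B| = 10, |A ∖ B| = 7.
|A ∩ B| = 10, so the statement is true.

True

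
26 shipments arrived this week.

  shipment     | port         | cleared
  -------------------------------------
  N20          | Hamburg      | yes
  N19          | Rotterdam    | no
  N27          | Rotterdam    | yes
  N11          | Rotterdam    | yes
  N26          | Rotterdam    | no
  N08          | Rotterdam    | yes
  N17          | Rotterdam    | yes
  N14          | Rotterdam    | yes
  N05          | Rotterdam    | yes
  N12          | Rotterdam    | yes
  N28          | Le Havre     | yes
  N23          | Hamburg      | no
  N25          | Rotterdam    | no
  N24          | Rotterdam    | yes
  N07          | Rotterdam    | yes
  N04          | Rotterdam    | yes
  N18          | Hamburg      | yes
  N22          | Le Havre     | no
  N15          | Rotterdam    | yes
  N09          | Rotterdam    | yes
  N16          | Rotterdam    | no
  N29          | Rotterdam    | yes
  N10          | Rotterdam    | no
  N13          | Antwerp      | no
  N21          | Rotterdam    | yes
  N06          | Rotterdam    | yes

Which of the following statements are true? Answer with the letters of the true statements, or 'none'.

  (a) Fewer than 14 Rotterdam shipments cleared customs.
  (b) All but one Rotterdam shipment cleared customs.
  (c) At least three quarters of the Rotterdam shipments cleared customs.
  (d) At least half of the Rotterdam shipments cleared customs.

|A| = 20, |A ∩ B| = 15, |A ∖ B| = 5.
(a) |A ∩ B| < 14: fails.
(b) |A ∖ B| = 1: fails.
(c) |A ∩ B| / |A| ≥ 3/4: holds.
(d) |A ∩ B| ≥ |A ∖ B|: holds.

(c), (d)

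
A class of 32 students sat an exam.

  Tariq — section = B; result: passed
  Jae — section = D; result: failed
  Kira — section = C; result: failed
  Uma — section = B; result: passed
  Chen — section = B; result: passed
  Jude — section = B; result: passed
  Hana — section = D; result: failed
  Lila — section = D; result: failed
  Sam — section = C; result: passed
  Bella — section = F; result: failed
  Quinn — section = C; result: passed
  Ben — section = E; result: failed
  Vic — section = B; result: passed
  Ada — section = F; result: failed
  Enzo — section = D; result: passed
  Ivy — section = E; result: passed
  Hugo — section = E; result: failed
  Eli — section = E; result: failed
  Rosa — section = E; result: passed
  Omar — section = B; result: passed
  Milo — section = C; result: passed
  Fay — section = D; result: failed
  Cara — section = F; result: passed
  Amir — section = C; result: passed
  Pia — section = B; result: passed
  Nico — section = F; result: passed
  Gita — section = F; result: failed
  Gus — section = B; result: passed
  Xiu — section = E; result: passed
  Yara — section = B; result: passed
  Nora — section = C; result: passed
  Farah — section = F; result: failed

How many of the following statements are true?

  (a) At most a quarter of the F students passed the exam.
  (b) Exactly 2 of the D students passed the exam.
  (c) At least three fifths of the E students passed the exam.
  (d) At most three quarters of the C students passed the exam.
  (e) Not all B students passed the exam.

0

(a) F: |A| = 6, |A ∩ B| = 2; needs |A ∩ B| / |A| ≤ 1/4 — false.
(b) D: |A| = 5, |A ∩ B| = 1; needs |A ∩ B| = 2 — false.
(c) E: |A| = 6, |A ∩ B| = 3; needs |A ∩ B| / |A| ≥ 3/5 — false.
(d) C: |A| = 6, |A ∩ B| = 5; needs |A ∩ B| / |A| ≤ 3/4 — false.
(e) B: |A| = 9, |A ∩ B| = 9; needs A ⊄ B (|A ∖ B| ≥ 1) — false.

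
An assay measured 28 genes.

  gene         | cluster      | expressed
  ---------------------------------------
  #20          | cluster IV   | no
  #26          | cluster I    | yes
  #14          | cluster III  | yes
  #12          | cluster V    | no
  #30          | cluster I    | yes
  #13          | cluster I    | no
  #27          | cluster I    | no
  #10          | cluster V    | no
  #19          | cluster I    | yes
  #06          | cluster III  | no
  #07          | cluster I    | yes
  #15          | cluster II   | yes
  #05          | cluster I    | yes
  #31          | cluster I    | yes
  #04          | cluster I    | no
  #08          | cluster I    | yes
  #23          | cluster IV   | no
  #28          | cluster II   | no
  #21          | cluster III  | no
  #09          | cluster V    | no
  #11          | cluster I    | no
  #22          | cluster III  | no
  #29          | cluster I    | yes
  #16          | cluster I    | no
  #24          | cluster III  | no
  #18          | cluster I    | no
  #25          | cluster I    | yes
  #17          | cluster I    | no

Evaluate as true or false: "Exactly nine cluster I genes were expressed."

True

Truth condition: |A ∩ B| = 9.
|A| = 16, |A ∩ B| = 9, |A ∖ B| = 7.
|A ∩ B| = 9, so the statement is true.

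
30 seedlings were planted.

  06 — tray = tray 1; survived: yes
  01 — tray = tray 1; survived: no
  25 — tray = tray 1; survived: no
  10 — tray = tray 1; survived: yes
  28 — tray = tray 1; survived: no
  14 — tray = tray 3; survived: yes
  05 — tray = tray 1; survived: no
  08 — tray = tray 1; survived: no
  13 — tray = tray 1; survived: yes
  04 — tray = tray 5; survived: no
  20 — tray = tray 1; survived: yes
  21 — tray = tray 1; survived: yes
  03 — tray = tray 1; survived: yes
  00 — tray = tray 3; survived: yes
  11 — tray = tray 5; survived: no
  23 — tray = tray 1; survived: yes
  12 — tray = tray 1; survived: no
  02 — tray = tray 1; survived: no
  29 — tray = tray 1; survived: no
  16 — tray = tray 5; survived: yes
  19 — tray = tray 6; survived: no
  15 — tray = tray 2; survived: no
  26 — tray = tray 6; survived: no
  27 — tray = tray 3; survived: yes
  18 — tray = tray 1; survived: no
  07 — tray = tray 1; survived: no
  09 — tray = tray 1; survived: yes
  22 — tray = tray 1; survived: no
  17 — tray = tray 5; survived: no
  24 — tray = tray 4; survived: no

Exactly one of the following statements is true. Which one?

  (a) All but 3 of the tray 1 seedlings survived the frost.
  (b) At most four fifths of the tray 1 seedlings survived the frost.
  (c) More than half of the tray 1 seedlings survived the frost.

(b)

|A| = 19, |A ∩ B| = 8, |A ∖ B| = 11.
(a) requires |A ∖ B| = 3: false.
(b) requires |A ∩ B| / |A| ≤ 4/5: true.
(c) requires |A ∩ B| > |A ∖ B|: false.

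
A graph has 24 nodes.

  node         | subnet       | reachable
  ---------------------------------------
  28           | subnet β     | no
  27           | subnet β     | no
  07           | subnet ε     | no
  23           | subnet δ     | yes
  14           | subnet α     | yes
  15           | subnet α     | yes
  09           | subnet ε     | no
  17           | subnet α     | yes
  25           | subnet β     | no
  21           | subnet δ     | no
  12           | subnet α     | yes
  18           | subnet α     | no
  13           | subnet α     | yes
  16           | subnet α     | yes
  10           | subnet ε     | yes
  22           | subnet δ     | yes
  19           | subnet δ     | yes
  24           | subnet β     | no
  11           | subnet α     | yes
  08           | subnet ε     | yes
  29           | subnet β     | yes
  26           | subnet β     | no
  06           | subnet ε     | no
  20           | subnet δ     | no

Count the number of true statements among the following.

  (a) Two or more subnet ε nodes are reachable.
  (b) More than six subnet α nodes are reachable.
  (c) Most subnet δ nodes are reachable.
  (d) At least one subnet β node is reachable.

(a) subnet ε: |A| = 5, |A ∩ B| = 2; needs |A ∩ B| ≥ 2 — true.
(b) subnet α: |A| = 8, |A ∩ B| = 7; needs |A ∩ B| > 6 — true.
(c) subnet δ: |A| = 5, |A ∩ B| = 3; needs |A ∩ B| > |A ∖ B| — true.
(d) subnet β: |A| = 6, |A ∩ B| = 1; needs A ∩ B ≠ ∅ (|A ∩ B| ≥ 1) — true.

4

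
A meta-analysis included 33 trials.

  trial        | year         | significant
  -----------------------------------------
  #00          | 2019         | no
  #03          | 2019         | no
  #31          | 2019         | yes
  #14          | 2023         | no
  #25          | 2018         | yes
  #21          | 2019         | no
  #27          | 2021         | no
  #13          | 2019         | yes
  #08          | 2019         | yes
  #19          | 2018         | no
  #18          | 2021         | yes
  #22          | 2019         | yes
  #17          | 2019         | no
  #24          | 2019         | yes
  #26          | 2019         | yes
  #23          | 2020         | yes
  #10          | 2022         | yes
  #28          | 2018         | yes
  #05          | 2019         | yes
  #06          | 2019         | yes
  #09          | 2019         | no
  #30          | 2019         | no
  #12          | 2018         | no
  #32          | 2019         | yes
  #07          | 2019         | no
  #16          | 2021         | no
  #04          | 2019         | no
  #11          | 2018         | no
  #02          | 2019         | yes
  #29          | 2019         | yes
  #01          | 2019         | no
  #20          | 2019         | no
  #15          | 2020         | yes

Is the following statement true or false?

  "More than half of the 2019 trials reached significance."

The determiner here denotes the relation: |A ∩ B| > |A ∖ B|.
|A| = 21, |A ∩ B| = 11, |A ∖ B| = 10.
11 > 10, so the statement is true.

True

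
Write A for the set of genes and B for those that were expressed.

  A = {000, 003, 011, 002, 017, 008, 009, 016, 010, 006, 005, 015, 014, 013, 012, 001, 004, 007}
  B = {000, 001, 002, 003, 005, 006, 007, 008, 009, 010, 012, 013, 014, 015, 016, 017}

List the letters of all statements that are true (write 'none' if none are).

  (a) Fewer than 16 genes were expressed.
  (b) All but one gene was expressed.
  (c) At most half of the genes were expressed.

none

|A| = 18, |A ∩ B| = 16, |A ∖ B| = 2.
(a) |A ∩ B| < 16: fails.
(b) |A ∖ B| = 1: fails.
(c) |A ∩ B| ≤ |A ∖ B|: fails.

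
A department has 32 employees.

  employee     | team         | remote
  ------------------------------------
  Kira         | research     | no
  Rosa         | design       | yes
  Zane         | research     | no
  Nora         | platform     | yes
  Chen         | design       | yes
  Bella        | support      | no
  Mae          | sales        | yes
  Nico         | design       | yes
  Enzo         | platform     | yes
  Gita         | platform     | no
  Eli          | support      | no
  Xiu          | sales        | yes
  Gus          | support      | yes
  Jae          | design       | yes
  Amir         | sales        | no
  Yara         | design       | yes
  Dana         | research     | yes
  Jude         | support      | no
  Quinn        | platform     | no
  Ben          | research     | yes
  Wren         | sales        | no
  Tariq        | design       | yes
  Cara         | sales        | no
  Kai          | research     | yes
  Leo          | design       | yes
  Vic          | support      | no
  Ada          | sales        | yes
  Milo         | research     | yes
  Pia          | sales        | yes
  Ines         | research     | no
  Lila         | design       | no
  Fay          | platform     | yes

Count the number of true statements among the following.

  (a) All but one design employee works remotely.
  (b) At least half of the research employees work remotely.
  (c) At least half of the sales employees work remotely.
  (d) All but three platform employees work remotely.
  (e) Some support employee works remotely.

(a) design: |A| = 8, |A ∩ B| = 7; needs |A ∖ B| = 1 — true.
(b) research: |A| = 7, |A ∩ B| = 4; needs |A ∩ B| ≥ |A ∖ B| — true.
(c) sales: |A| = 7, |A ∩ B| = 4; needs |A ∩ B| ≥ |A ∖ B| — true.
(d) platform: |A| = 5, |A ∩ B| = 3; needs |A ∖ B| = 3 — false.
(e) support: |A| = 5, |A ∩ B| = 1; needs A ∩ B ≠ ∅ (|A ∩ B| ≥ 1) — true.

4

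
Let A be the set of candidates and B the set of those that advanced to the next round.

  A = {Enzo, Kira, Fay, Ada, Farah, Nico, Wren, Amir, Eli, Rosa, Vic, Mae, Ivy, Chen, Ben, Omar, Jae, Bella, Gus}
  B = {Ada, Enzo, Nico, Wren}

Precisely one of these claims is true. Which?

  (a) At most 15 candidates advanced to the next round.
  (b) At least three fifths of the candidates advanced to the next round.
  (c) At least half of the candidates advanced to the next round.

|A| = 19, |A ∩ B| = 4, |A ∖ B| = 15.
(a) requires |A ∩ B| ≤ 15: true.
(b) requires |A ∩ B| / |A| ≥ 3/5: false.
(c) requires |A ∩ B| ≥ |A ∖ B|: false.

(a)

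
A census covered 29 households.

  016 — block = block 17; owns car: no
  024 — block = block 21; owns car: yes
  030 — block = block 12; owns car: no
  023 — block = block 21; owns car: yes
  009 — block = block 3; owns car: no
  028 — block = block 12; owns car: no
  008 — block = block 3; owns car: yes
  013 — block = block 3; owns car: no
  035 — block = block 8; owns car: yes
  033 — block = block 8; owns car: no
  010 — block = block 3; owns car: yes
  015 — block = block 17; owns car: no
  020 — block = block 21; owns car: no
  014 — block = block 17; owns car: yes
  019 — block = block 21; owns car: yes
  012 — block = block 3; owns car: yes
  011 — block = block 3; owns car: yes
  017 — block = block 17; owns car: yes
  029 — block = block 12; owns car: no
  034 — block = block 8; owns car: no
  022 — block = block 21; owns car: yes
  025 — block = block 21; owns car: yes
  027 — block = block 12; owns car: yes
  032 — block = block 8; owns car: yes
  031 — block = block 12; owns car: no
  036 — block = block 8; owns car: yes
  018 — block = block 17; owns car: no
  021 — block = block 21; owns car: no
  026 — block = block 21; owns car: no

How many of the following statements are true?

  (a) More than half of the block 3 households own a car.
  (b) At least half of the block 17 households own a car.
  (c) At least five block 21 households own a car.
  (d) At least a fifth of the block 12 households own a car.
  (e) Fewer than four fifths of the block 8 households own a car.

(a) block 3: |A| = 6, |A ∩ B| = 4; needs |A ∩ B| > |A ∖ B| — true.
(b) block 17: |A| = 5, |A ∩ B| = 2; needs |A ∩ B| ≥ |A ∖ B| — false.
(c) block 21: |A| = 8, |A ∩ B| = 5; needs |A ∩ B| ≥ 5 — true.
(d) block 12: |A| = 5, |A ∩ B| = 1; needs |A ∩ B| / |A| ≥ 1/5 — true.
(e) block 8: |A| = 5, |A ∩ B| = 3; needs |A ∩ B| / |A| < 4/5 — true.

4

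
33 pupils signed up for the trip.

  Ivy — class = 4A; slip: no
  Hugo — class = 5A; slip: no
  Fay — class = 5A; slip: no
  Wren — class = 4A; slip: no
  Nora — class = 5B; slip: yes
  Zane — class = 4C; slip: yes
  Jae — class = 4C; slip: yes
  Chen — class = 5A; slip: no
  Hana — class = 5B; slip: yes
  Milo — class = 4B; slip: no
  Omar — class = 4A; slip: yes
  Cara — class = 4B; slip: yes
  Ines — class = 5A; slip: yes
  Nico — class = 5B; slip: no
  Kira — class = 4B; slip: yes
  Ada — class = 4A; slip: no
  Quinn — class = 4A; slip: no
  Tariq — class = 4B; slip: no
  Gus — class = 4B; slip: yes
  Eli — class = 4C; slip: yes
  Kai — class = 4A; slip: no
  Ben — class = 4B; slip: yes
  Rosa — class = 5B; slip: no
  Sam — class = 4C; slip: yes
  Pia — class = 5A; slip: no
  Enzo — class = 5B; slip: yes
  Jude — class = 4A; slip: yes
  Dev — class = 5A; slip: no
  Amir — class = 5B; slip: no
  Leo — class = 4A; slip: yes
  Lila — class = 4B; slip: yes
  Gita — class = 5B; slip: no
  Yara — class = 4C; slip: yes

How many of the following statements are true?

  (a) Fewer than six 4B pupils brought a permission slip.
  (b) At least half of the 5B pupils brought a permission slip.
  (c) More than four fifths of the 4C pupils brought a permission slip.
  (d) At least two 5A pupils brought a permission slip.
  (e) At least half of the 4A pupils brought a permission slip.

(a) 4B: |A| = 7, |A ∩ B| = 5; needs |A ∩ B| < 6 — true.
(b) 5B: |A| = 7, |A ∩ B| = 3; needs |A ∩ B| ≥ |A ∖ B| — false.
(c) 4C: |A| = 5, |A ∩ B| = 5; needs |A ∩ B| / |A| > 4/5 — true.
(d) 5A: |A| = 6, |A ∩ B| = 1; needs |A ∩ B| ≥ 2 — false.
(e) 4A: |A| = 8, |A ∩ B| = 3; needs |A ∩ B| ≥ |A ∖ B| — false.

2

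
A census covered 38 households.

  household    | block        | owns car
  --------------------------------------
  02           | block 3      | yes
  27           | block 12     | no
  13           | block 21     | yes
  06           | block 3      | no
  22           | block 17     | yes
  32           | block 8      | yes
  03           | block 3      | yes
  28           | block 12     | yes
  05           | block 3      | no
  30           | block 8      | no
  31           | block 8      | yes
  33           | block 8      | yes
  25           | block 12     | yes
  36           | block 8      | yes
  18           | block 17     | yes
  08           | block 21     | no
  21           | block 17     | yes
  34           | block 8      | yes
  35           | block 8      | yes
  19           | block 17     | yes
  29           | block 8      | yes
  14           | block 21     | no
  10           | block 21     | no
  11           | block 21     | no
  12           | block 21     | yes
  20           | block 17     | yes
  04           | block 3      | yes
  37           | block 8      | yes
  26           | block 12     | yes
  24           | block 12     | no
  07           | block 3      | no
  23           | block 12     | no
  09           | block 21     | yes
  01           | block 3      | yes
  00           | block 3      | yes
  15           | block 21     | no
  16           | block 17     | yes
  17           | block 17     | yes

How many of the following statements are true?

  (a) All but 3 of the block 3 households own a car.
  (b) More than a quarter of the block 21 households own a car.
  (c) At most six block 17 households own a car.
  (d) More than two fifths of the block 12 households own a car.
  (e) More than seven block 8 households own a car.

(a) block 3: |A| = 8, |A ∩ B| = 5; needs |A ∖ B| = 3 — true.
(b) block 21: |A| = 8, |A ∩ B| = 3; needs |A ∩ B| / |A| > 1/4 — true.
(c) block 17: |A| = 7, |A ∩ B| = 7; needs |A ∩ B| ≤ 6 — false.
(d) block 12: |A| = 6, |A ∩ B| = 3; needs |A ∩ B| / |A| > 2/5 — true.
(e) block 8: |A| = 9, |A ∩ B| = 8; needs |A ∩ B| > 7 — true.

4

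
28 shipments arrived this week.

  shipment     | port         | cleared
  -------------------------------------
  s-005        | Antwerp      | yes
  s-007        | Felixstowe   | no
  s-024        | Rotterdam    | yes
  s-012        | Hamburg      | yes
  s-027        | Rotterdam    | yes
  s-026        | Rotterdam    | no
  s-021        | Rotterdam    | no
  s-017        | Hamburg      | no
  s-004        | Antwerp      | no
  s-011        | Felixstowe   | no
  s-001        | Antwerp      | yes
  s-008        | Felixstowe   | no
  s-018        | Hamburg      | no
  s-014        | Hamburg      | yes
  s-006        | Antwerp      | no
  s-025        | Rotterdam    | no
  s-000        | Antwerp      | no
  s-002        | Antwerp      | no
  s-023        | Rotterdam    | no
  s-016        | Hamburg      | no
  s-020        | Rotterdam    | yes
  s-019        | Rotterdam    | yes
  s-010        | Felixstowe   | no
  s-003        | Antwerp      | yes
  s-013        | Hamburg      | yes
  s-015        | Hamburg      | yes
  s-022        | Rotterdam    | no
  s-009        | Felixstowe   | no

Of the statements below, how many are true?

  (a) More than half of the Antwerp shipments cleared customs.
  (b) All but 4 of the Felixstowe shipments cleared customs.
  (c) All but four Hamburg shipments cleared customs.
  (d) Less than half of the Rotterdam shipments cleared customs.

1

(a) Antwerp: |A| = 7, |A ∩ B| = 3; needs |A ∩ B| > |A ∖ B| — false.
(b) Felixstowe: |A| = 5, |A ∩ B| = 0; needs |A ∖ B| = 4 — false.
(c) Hamburg: |A| = 7, |A ∩ B| = 4; needs |A ∖ B| = 4 — false.
(d) Rotterdam: |A| = 9, |A ∩ B| = 4; needs |A ∩ B| < |A ∖ B| — true.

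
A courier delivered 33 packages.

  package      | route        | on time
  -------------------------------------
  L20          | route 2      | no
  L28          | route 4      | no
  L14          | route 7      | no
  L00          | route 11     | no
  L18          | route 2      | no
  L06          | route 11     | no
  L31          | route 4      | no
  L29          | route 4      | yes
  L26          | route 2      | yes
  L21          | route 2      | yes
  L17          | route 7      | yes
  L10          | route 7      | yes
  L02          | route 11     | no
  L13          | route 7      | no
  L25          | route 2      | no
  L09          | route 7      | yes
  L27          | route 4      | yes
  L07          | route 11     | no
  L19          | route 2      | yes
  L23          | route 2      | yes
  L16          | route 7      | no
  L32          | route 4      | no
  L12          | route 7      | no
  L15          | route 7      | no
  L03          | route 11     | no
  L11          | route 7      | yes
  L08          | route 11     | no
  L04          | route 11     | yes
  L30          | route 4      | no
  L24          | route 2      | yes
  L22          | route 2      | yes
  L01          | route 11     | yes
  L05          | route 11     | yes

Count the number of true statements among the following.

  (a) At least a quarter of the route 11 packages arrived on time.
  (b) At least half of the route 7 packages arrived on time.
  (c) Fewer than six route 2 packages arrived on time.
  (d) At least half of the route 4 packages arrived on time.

1

(a) route 11: |A| = 9, |A ∩ B| = 3; needs |A ∩ B| / |A| ≥ 1/4 — true.
(b) route 7: |A| = 9, |A ∩ B| = 4; needs |A ∩ B| ≥ |A ∖ B| — false.
(c) route 2: |A| = 9, |A ∩ B| = 6; needs |A ∩ B| < 6 — false.
(d) route 4: |A| = 6, |A ∩ B| = 2; needs |A ∩ B| ≥ |A ∖ B| — false.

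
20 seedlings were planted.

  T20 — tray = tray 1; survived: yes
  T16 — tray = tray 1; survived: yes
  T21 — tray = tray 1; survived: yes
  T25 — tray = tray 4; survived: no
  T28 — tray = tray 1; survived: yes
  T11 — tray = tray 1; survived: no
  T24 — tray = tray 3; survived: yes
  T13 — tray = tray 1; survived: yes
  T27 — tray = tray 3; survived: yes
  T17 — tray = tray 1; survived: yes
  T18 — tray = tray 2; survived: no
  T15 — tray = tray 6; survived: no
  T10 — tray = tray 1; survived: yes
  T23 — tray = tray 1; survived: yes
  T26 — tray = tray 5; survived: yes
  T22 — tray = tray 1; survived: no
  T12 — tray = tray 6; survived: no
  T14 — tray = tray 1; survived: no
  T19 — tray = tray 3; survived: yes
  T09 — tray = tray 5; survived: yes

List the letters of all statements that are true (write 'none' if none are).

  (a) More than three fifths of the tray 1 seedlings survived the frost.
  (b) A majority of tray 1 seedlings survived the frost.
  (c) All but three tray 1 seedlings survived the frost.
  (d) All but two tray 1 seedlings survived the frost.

|A| = 11, |A ∩ B| = 8, |A ∖ B| = 3.
(a) |A ∩ B| / |A| > 3/5: holds.
(b) |A ∩ B| > |A ∖ B|: holds.
(c) |A ∖ B| = 3: holds.
(d) |A ∖ B| = 2: fails.

(a), (b), (c)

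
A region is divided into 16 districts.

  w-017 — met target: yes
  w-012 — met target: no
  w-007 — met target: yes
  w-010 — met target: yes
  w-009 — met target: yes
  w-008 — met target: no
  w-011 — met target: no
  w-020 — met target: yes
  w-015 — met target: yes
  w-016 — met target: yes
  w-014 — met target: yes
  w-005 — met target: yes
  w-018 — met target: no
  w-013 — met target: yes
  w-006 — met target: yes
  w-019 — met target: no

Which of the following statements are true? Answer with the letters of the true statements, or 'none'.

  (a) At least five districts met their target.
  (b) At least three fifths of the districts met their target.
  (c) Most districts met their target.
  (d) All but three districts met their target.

(a), (b), (c)

|A| = 16, |A ∩ B| = 11, |A ∖ B| = 5.
(a) |A ∩ B| ≥ 5: holds.
(b) |A ∩ B| / |A| ≥ 3/5: holds.
(c) |A ∩ B| > |A ∖ B|: holds.
(d) |A ∖ B| = 3: fails.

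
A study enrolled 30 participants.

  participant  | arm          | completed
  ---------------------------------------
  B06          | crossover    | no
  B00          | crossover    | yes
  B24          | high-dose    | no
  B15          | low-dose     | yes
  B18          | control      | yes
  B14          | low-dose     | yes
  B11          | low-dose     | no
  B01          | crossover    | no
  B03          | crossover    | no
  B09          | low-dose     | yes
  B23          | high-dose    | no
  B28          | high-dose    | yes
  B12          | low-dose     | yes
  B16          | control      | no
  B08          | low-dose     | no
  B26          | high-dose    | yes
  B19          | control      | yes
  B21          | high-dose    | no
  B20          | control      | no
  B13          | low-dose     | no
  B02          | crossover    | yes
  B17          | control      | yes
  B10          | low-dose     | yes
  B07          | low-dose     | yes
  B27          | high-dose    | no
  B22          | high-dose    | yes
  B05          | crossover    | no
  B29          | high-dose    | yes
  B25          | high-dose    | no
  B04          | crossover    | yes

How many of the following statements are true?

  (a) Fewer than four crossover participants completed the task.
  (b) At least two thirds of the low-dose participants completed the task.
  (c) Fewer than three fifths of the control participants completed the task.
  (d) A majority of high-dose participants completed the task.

(a) crossover: |A| = 7, |A ∩ B| = 3; needs |A ∩ B| < 4 — true.
(b) low-dose: |A| = 9, |A ∩ B| = 6; needs |A ∩ B| / |A| ≥ 2/3 — true.
(c) control: |A| = 5, |A ∩ B| = 3; needs |A ∩ B| / |A| < 3/5 — false.
(d) high-dose: |A| = 9, |A ∩ B| = 4; needs |A ∩ B| > |A ∖ B| — false.

2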